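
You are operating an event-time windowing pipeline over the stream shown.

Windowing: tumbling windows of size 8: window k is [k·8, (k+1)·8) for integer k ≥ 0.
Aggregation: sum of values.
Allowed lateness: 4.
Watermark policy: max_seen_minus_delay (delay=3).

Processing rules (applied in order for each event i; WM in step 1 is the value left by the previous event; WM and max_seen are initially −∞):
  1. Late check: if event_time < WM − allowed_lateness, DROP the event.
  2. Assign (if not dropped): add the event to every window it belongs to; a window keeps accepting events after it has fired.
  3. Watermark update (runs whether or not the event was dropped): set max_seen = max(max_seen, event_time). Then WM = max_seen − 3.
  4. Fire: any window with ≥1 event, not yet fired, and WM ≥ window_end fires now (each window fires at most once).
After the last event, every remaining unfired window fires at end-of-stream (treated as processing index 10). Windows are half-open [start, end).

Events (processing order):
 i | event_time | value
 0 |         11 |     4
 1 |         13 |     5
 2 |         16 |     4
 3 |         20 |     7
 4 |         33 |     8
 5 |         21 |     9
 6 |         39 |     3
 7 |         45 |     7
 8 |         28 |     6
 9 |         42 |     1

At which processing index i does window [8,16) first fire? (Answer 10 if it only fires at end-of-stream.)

i=0 t=11 v=4: → [8,16); WM=8
i=1 t=13 v=5: → [8,16); WM=10
i=2 t=16 v=4: → [16,24); WM=13
i=3 t=20 v=7: → [16,24); WM=17; [8,16) fires=9
i=4 t=33 v=8: → [32,40); WM=30; [16,24) fires=11
i=5 t=21 v=9: DROP (t<30-4); WM=30
i=6 t=39 v=3: → [32,40); WM=36
i=7 t=45 v=7: → [40,48); WM=42; [32,40) fires=11
i=8 t=28 v=6: DROP (t<42-4); WM=42
i=9 t=42 v=1: → [40,48); WM=42

3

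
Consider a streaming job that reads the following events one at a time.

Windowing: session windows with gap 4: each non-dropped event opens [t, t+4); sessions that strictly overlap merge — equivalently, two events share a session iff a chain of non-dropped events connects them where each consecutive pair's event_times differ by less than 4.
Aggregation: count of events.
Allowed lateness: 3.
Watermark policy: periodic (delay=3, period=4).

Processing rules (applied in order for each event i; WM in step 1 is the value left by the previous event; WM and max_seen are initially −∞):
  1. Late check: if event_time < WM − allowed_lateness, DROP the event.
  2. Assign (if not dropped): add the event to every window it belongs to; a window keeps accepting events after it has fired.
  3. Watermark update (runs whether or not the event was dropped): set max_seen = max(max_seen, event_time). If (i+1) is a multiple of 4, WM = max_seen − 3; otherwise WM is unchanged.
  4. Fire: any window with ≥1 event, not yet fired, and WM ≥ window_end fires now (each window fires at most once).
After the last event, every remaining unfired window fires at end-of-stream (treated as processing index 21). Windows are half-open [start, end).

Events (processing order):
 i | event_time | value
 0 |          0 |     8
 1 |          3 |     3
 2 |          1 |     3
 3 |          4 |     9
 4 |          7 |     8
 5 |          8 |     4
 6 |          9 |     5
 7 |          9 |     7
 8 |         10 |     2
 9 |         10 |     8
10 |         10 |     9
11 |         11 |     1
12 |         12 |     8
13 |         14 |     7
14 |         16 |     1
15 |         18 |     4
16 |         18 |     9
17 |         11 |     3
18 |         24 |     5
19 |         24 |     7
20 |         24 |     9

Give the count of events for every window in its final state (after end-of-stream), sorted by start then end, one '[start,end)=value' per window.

i=0 t=0 v=8: → [0,4); WM=−∞
i=1 t=3 v=3: → [0,7); WM=−∞
i=2 t=1 v=3: → [0,7); WM=−∞
i=3 t=4 v=9: → [0,8); WM=1
i=4 t=7 v=8: → [0,11); WM=1
i=5 t=8 v=4: → [0,12); WM=1
i=6 t=9 v=5: → [0,13); WM=1
i=7 t=9 v=7: → [0,13); WM=6
i=8 t=10 v=2: → [0,14); WM=6
i=9 t=10 v=8: → [0,14); WM=6
i=10 t=10 v=9: → [0,14); WM=6
i=11 t=11 v=1: → [0,15); WM=8
i=12 t=12 v=8: → [0,16); WM=8
i=13 t=14 v=7: → [0,18); WM=8
i=14 t=16 v=1: → [0,20); WM=8
i=15 t=18 v=4: → [0,22); WM=15
i=16 t=18 v=9: → [0,22); WM=15
i=17 t=11 v=3: DROP (t<15-3); WM=15
i=18 t=24 v=5: → [24,28); WM=15
i=19 t=24 v=7: → [24,28); WM=21
i=20 t=24 v=9: → [24,28); WM=21

[0,22)=17 [24,28)=3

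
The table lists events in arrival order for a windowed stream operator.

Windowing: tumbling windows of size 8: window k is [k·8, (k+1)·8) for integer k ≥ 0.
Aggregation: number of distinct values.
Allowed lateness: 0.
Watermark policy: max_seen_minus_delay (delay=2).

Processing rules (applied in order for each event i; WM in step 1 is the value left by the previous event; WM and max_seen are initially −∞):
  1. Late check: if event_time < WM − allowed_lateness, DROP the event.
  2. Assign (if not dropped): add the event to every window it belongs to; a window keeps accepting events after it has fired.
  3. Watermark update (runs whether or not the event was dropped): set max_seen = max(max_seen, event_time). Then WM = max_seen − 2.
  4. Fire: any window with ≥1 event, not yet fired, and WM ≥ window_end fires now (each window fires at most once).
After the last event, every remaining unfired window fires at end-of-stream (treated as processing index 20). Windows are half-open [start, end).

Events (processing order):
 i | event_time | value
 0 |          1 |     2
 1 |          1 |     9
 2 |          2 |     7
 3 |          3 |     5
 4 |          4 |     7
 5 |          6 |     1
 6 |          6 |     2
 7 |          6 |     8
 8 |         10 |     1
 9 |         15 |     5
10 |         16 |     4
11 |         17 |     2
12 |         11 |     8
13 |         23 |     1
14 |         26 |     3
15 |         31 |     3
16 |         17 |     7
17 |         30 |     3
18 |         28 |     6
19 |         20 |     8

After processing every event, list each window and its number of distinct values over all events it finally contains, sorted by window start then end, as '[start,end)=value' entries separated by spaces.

i=0 t=1 v=2: → [0,8); WM=-1
i=1 t=1 v=9: → [0,8); WM=-1
i=2 t=2 v=7: → [0,8); WM=0
i=3 t=3 v=5: → [0,8); WM=1
i=4 t=4 v=7: → [0,8); WM=2
i=5 t=6 v=1: → [0,8); WM=4
i=6 t=6 v=2: → [0,8); WM=4
i=7 t=6 v=8: → [0,8); WM=4
i=8 t=10 v=1: → [8,16); WM=8; [0,8) fires=6
i=9 t=15 v=5: → [8,16); WM=13
i=10 t=16 v=4: → [16,24); WM=14
i=11 t=17 v=2: → [16,24); WM=15
i=12 t=11 v=8: DROP (t<15-0); WM=15
i=13 t=23 v=1: → [16,24); WM=21; [8,16) fires=2
i=14 t=26 v=3: → [24,32); WM=24; [16,24) fires=3
i=15 t=31 v=3: → [24,32); WM=29
i=16 t=17 v=7: DROP (t<29-0); WM=29
i=17 t=30 v=3: → [24,32); WM=29
i=18 t=28 v=6: DROP (t<29-0); WM=29
i=19 t=20 v=8: DROP (t<29-0); WM=29

[0,8)=6 [8,16)=2 [16,24)=3 [24,32)=1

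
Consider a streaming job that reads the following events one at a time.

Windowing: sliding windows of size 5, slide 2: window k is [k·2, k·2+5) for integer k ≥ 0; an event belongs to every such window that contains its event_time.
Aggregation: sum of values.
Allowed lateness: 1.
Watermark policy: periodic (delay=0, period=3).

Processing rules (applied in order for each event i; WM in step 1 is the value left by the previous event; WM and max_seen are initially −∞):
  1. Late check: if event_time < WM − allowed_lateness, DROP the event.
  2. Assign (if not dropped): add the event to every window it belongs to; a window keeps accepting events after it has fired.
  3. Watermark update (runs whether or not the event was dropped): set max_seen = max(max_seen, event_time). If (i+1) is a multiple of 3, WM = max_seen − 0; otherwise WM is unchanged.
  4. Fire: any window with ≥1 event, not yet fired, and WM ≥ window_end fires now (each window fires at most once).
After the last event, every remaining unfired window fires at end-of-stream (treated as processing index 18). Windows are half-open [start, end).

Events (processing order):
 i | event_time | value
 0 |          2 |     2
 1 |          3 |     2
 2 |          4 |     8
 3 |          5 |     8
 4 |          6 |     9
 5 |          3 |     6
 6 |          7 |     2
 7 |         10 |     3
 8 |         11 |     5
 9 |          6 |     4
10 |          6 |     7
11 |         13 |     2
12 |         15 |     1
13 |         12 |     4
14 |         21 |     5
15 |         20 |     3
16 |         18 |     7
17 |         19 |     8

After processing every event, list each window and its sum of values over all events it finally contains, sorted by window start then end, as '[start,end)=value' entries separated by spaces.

i=0 t=2 v=2: → [2,7),[0,5); WM=−∞
i=1 t=3 v=2: → [2,7),[0,5); WM=−∞
i=2 t=4 v=8: → [4,9),[2,7),[0,5); WM=4
i=3 t=5 v=8: → [4,9),[2,7); WM=4
i=4 t=6 v=9: → [6,11),[4,9),[2,7); WM=4
i=5 t=3 v=6: → [2,7),[0,5); WM=6; [0,5) fires=18
i=6 t=7 v=2: → [6,11),[4,9); WM=6
i=7 t=10 v=3: → [10,15),[8,13),[6,11); WM=6
i=8 t=11 v=5: → [10,15),[8,13); WM=11; [2,7) fires=35 [4,9) fires=27 [6,11) fires=14
i=9 t=6 v=4: DROP (t<11-1); WM=11
i=10 t=6 v=7: DROP (t<11-1); WM=11
i=11 t=13 v=2: → [12,17),[10,15); WM=13; [8,13) fires=8
i=12 t=15 v=1: → [14,19),[12,17); WM=13
i=13 t=12 v=4: → [12,17),[10,15),[8,13); WM=13
i=14 t=21 v=5: → [20,25),[18,23); WM=21; [10,15) fires=14 [12,17) fires=7 [14,19) fires=1
i=15 t=20 v=3: → [20,25),[18,23),[16,21); WM=21; [16,21) fires=3
i=16 t=18 v=7: DROP (t<21-1); WM=21
i=17 t=19 v=8: DROP (t<21-1); WM=21

[0,5)=18 [2,7)=35 [4,9)=27 [6,11)=14 [8,13)=12 [10,15)=14 [12,17)=7 [14,19)=1 [16,21)=3 [18,23)=8 [20,25)=8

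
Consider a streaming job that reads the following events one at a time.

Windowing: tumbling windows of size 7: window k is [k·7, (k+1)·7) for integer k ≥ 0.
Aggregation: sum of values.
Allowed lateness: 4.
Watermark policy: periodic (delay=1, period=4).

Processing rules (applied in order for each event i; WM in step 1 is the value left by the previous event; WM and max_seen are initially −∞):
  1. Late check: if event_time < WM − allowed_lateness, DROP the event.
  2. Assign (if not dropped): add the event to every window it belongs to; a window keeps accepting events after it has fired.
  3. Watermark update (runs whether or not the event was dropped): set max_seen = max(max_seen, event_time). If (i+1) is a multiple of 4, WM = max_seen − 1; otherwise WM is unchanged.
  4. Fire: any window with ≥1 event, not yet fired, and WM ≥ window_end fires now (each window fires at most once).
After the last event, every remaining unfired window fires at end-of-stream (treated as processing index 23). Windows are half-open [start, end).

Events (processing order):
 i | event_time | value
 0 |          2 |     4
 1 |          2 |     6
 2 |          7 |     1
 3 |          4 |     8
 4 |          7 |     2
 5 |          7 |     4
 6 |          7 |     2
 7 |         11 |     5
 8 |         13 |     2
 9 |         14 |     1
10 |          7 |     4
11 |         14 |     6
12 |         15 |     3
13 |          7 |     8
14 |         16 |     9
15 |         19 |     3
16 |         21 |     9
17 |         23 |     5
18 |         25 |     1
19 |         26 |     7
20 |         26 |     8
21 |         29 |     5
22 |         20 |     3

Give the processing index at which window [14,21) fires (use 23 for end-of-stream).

i=0 t=2 v=4: → [0,7); WM=−∞
i=1 t=2 v=6: → [0,7); WM=−∞
i=2 t=7 v=1: → [7,14); WM=−∞
i=3 t=4 v=8: → [0,7); WM=6
i=4 t=7 v=2: → [7,14); WM=6
i=5 t=7 v=4: → [7,14); WM=6
i=6 t=7 v=2: → [7,14); WM=6
i=7 t=11 v=5: → [7,14); WM=10; [0,7) fires=18
i=8 t=13 v=2: → [7,14); WM=10
i=9 t=14 v=1: → [14,21); WM=10
i=10 t=7 v=4: → [7,14); WM=10
i=11 t=14 v=6: → [14,21); WM=13
i=12 t=15 v=3: → [14,21); WM=13
i=13 t=7 v=8: DROP (t<13-4); WM=13
i=14 t=16 v=9: → [14,21); WM=13
i=15 t=19 v=3: → [14,21); WM=18; [7,14) fires=20
i=16 t=21 v=9: → [21,28); WM=18
i=17 t=23 v=5: → [21,28); WM=18
i=18 t=25 v=1: → [21,28); WM=18
i=19 t=26 v=7: → [21,28); WM=25; [14,21) fires=22
i=20 t=26 v=8: → [21,28); WM=25
i=21 t=29 v=5: → [28,35); WM=25
i=22 t=20 v=3: DROP (t<25-4); WM=25

19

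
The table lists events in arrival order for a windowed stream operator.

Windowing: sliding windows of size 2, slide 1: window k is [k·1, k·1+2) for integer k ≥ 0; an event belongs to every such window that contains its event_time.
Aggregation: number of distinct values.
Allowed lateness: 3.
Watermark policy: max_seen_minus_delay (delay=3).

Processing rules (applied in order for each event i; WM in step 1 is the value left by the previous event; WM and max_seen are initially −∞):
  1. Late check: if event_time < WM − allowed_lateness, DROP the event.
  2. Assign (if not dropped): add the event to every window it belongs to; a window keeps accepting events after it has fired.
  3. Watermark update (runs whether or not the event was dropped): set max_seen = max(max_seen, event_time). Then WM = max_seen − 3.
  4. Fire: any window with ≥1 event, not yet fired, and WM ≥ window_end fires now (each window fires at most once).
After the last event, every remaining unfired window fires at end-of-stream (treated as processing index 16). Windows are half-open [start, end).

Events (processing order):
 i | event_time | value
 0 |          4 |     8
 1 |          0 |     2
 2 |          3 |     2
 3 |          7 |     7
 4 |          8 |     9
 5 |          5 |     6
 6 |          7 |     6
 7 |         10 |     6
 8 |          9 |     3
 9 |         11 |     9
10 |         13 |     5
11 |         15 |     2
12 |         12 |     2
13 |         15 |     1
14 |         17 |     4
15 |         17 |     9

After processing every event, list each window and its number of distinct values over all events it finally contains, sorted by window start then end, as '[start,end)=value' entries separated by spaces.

[0,2)=1 [2,4)=1 [3,5)=2 [4,6)=2 [5,7)=1 [6,8)=2 [7,9)=3 [8,10)=2 [9,11)=2 [10,12)=2 [11,13)=2 [12,14)=2 [13,15)=1 [14,16)=2 [15,17)=2 [16,18)=2 [17,19)=2

i=0 t=4 v=8: → [4,6),[3,5); WM=1
i=1 t=0 v=2: → [0,2); WM=1
i=2 t=3 v=2: → [3,5),[2,4); WM=1
i=3 t=7 v=7: → [7,9),[6,8); WM=4; [0,2) fires=1 [2,4) fires=1
i=4 t=8 v=9: → [8,10),[7,9); WM=5; [3,5) fires=2
i=5 t=5 v=6: → [5,7),[4,6); WM=5
i=6 t=7 v=6: → [7,9),[6,8); WM=5
i=7 t=10 v=6: → [10,12),[9,11); WM=7; [4,6) fires=2 [5,7) fires=1
i=8 t=9 v=3: → [9,11),[8,10); WM=7
i=9 t=11 v=9: → [11,13),[10,12); WM=8; [6,8) fires=2
i=10 t=13 v=5: → [13,15),[12,14); WM=10; [7,9) fires=3 [8,10) fires=2
i=11 t=15 v=2: → [15,17),[14,16); WM=12; [9,11) fires=2 [10,12) fires=2
i=12 t=12 v=2: → [12,14),[11,13); WM=12
i=13 t=15 v=1: → [15,17),[14,16); WM=12
i=14 t=17 v=4: → [17,19),[16,18); WM=14; [11,13) fires=2 [12,14) fires=2
i=15 t=17 v=9: → [17,19),[16,18); WM=14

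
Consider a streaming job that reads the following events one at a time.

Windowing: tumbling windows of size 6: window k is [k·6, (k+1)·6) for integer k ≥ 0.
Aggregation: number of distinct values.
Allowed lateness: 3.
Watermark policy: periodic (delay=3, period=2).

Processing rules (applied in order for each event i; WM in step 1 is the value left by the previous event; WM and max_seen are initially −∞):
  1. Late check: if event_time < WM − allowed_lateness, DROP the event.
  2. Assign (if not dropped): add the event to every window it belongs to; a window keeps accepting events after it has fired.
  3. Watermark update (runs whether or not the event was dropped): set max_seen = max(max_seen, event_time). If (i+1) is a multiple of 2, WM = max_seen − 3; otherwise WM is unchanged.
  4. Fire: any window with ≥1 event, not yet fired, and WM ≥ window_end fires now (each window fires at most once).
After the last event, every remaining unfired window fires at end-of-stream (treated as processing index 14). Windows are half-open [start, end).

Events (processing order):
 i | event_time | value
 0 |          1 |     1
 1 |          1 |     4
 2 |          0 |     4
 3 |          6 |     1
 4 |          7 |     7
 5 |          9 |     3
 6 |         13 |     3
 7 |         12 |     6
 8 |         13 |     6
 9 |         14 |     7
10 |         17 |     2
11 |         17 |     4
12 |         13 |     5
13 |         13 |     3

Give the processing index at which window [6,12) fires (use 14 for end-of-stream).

i=0 t=1 v=1: → [0,6); WM=−∞
i=1 t=1 v=4: → [0,6); WM=-2
i=2 t=0 v=4: → [0,6); WM=-2
i=3 t=6 v=1: → [6,12); WM=3
i=4 t=7 v=7: → [6,12); WM=3
i=5 t=9 v=3: → [6,12); WM=6; [0,6) fires=2
i=6 t=13 v=3: → [12,18); WM=6
i=7 t=12 v=6: → [12,18); WM=10
i=8 t=13 v=6: → [12,18); WM=10
i=9 t=14 v=7: → [12,18); WM=11
i=10 t=17 v=2: → [12,18); WM=11
i=11 t=17 v=4: → [12,18); WM=14; [6,12) fires=3
i=12 t=13 v=5: → [12,18); WM=14
i=13 t=13 v=3: → [12,18); WM=14

11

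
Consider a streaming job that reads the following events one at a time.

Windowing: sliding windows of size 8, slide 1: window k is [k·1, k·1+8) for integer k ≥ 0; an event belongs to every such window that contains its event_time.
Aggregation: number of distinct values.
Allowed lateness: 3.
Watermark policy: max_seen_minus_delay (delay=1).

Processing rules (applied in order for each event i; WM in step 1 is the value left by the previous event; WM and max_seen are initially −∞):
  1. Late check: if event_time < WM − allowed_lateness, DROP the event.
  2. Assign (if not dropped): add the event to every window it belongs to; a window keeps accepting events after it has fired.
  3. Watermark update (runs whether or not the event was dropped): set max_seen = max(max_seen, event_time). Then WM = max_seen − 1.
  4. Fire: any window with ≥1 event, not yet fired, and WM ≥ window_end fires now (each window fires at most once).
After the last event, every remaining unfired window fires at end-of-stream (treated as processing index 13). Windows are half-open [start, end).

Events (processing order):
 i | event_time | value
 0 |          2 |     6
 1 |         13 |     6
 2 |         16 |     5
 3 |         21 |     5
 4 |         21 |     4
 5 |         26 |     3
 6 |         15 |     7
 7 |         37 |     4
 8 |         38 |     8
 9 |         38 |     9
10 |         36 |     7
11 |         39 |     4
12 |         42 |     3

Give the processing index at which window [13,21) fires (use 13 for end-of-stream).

5

i=0 t=2 v=6: → [2,10),[1,9),[0,8); WM=1
i=1 t=13 v=6: → [13,21),[12,20),[11,19),[10,18),[9,17),[8,16),[7,15),[6,14); WM=12; [0,8) fires=1 [1,9) fires=1 [2,10) fires=1
i=2 t=16 v=5: → [16,24),[15,23),[14,22),[13,21),[12,20),[11,19),[10,18),[9,17); WM=15; [6,14) fires=1 [7,15) fires=1
i=3 t=21 v=5: → [21,29),[20,28),[19,27),[18,26),[17,25),[16,24),[15,23),[14,22); WM=20; [8,16) fires=1 [9,17) fires=2 [10,18) fires=2 [11,19) fires=2 [12,20) fires=2
i=4 t=21 v=4: → [21,29),[20,28),[19,27),[18,26),[17,25),[16,24),[15,23),[14,22); WM=20
i=5 t=26 v=3: → [26,34),[25,33),[24,32),[23,31),[22,30),[21,29),[20,28),[19,27); WM=25; [13,21) fires=2 [14,22) fires=2 [15,23) fires=2 [16,24) fires=2 [17,25) fires=2
i=6 t=15 v=7: DROP (t<25-3); WM=25
i=7 t=37 v=4: → [37,45),[36,44),[35,43),[34,42),[33,41),[32,40),[31,39),[30,38); WM=36; [18,26) fires=2 [19,27) fires=3 [20,28) fires=3 [21,29) fires=3 [22,30) fires=1 [23,31) fires=1 [24,32) fires=1 [25,33) fires=1 [26,34) fires=1
i=8 t=38 v=8: → [38,46),[37,45),[36,44),[35,43),[34,42),[33,41),[32,40),[31,39); WM=37
i=9 t=38 v=9: → [38,46),[37,45),[36,44),[35,43),[34,42),[33,41),[32,40),[31,39); WM=37
i=10 t=36 v=7: → [36,44),[35,43),[34,42),[33,41),[32,40),[31,39),[30,38),[29,37); WM=37; [29,37) fires=1
i=11 t=39 v=4: → [39,47),[38,46),[37,45),[36,44),[35,43),[34,42),[33,41),[32,40); WM=38; [30,38) fires=2
i=12 t=42 v=3: → [42,50),[41,49),[40,48),[39,47),[38,46),[37,45),[36,44),[35,43); WM=41; [31,39) fires=4 [32,40) fires=4 [33,41) fires=4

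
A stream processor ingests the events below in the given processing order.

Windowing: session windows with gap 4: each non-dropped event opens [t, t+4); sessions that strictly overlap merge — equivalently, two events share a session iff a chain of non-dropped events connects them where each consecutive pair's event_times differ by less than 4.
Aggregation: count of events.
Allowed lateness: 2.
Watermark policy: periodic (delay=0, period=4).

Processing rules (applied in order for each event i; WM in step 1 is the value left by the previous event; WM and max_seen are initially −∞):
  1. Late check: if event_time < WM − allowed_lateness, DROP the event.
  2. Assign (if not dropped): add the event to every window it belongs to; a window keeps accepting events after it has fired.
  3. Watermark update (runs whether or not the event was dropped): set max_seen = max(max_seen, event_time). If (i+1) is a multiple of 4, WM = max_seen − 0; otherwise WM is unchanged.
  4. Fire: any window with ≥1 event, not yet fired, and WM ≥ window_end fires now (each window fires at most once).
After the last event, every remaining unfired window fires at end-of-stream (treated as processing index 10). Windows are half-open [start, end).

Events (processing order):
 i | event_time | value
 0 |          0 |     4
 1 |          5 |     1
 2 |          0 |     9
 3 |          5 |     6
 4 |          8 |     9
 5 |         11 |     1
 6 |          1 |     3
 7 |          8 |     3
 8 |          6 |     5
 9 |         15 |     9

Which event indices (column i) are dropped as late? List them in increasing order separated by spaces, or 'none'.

i=0 t=0 v=4: → [0,4); WM=−∞
i=1 t=5 v=1: → [5,9); WM=−∞
i=2 t=0 v=9: → [0,4); WM=−∞
i=3 t=5 v=6: → [5,9); WM=5
i=4 t=8 v=9: → [5,12); WM=5
i=5 t=11 v=1: → [5,15); WM=5
i=6 t=1 v=3: DROP (t<5-2); WM=5
i=7 t=8 v=3: → [5,15); WM=11
i=8 t=6 v=5: DROP (t<11-2); WM=11
i=9 t=15 v=9: → [15,19); WM=11

6 8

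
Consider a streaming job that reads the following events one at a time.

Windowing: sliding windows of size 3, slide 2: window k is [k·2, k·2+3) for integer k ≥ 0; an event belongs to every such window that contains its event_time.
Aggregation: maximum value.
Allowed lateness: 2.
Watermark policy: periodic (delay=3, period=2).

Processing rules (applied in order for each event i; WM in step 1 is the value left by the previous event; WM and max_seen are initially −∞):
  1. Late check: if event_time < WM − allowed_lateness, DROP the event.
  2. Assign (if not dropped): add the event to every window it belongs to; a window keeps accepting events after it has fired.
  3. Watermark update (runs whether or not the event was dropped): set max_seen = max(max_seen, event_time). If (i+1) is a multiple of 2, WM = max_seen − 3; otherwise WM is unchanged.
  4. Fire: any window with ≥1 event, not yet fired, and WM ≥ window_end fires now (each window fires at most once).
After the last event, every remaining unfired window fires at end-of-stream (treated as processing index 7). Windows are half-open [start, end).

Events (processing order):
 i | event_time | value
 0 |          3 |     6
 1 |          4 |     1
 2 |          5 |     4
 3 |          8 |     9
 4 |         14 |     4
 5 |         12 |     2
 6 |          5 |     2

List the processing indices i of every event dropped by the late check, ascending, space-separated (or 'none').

6

i=0 t=3 v=6: → [2,5); WM=−∞
i=1 t=4 v=1: → [4,7),[2,5); WM=1
i=2 t=5 v=4: → [4,7); WM=1
i=3 t=8 v=9: → [8,11),[6,9); WM=5; [2,5) fires=6
i=4 t=14 v=4: → [14,17),[12,15); WM=5
i=5 t=12 v=2: → [12,15),[10,13); WM=11; [4,7) fires=4 [6,9) fires=9 [8,11) fires=9
i=6 t=5 v=2: DROP (t<11-2); WM=11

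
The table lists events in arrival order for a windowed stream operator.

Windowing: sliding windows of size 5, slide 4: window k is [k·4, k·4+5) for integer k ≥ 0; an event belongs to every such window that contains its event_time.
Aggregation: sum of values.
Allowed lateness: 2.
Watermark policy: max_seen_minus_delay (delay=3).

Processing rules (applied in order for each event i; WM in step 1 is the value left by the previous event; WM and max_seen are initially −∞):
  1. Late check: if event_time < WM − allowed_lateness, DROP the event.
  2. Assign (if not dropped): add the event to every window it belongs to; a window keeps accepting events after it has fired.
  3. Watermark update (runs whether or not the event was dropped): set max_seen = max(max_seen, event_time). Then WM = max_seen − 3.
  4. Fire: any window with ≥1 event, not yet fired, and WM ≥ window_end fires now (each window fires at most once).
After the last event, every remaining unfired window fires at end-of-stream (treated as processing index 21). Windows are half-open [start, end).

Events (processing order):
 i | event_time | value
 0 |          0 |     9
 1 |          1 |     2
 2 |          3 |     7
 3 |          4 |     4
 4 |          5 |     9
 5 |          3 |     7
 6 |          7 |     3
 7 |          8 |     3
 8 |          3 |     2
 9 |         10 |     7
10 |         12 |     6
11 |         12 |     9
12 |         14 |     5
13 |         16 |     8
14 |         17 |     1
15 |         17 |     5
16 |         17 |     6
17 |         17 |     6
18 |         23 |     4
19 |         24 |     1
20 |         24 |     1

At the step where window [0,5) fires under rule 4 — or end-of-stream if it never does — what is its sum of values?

i=0 t=0 v=9: → [0,5); WM=-3
i=1 t=1 v=2: → [0,5); WM=-2
i=2 t=3 v=7: → [0,5); WM=0
i=3 t=4 v=4: → [4,9),[0,5); WM=1
i=4 t=5 v=9: → [4,9); WM=2
i=5 t=3 v=7: → [0,5); WM=2
i=6 t=7 v=3: → [4,9); WM=4
i=7 t=8 v=3: → [8,13),[4,9); WM=5; [0,5) fires=29
i=8 t=3 v=2: → [0,5); WM=5
i=9 t=10 v=7: → [8,13); WM=7
i=10 t=12 v=6: → [12,17),[8,13); WM=9; [4,9) fires=19
i=11 t=12 v=9: → [12,17),[8,13); WM=9
i=12 t=14 v=5: → [12,17); WM=11
i=13 t=16 v=8: → [16,21),[12,17); WM=13; [8,13) fires=25
i=14 t=17 v=1: → [16,21); WM=14
i=15 t=17 v=5: → [16,21); WM=14
i=16 t=17 v=6: → [16,21); WM=14
i=17 t=17 v=6: → [16,21); WM=14
i=18 t=23 v=4: → [20,25); WM=20; [12,17) fires=28
i=19 t=24 v=1: → [24,29),[20,25); WM=21; [16,21) fires=26
i=20 t=24 v=1: → [24,29),[20,25); WM=21

29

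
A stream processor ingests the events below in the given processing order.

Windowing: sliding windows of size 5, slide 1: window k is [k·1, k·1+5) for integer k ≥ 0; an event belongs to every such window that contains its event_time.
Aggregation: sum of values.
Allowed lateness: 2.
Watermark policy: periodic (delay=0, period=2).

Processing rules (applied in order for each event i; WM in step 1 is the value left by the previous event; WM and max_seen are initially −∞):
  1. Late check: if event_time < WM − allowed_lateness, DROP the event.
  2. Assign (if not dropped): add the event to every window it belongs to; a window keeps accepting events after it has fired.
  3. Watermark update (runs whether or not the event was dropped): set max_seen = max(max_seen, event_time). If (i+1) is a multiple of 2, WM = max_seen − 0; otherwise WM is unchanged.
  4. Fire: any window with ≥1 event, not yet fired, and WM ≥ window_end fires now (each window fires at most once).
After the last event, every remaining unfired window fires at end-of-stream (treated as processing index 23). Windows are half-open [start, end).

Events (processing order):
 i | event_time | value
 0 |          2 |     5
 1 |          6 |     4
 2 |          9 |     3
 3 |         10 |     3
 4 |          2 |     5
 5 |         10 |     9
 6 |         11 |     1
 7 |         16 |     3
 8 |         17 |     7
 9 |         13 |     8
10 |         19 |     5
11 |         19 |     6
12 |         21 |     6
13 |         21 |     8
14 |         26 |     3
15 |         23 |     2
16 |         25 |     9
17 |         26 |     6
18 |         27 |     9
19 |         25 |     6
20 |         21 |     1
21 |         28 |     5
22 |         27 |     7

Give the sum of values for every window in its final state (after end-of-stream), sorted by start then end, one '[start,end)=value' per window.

[0,5)=5 [1,6)=5 [2,7)=9 [3,8)=4 [4,9)=4 [5,10)=7 [6,11)=19 [7,12)=16 [8,13)=16 [9,14)=16 [10,15)=13 [11,16)=1 [12,17)=3 [13,18)=10 [14,19)=10 [15,20)=21 [16,21)=21 [17,22)=32 [18,23)=25 [19,24)=27 [20,25)=16 [21,26)=31 [22,27)=26 [23,28)=42 [24,29)=45 [25,30)=45 [26,31)=30 [27,32)=21 [28,33)=5

i=0 t=2 v=5: → [2,7),[1,6),[0,5); WM=−∞
i=1 t=6 v=4: → [6,11),[5,10),[4,9),[3,8),[2,7); WM=6; [0,5) fires=5 [1,6) fires=5
i=2 t=9 v=3: → [9,14),[8,13),[7,12),[6,11),[5,10); WM=6
i=3 t=10 v=3: → [10,15),[9,14),[8,13),[7,12),[6,11); WM=10; [2,7) fires=9 [3,8) fires=4 [4,9) fires=4 [5,10) fires=7
i=4 t=2 v=5: DROP (t<10-2); WM=10
i=5 t=10 v=9: → [10,15),[9,14),[8,13),[7,12),[6,11); WM=10
i=6 t=11 v=1: → [11,16),[10,15),[9,14),[8,13),[7,12); WM=10
i=7 t=16 v=3: → [16,21),[15,20),[14,19),[13,18),[12,17); WM=16; [6,11) fires=19 [7,12) fires=16 [8,13) fires=16 [9,14) fires=16 [10,15) fires=13 [11,16) fires=1
i=8 t=17 v=7: → [17,22),[16,21),[15,20),[14,19),[13,18); WM=16
i=9 t=13 v=8: DROP (t<16-2); WM=17; [12,17) fires=3
i=10 t=19 v=5: → [19,24),[18,23),[17,22),[16,21),[15,20); WM=17
i=11 t=19 v=6: → [19,24),[18,23),[17,22),[16,21),[15,20); WM=19; [13,18) fires=10 [14,19) fires=10
i=12 t=21 v=6: → [21,26),[20,25),[19,24),[18,23),[17,22); WM=19
i=13 t=21 v=8: → [21,26),[20,25),[19,24),[18,23),[17,22); WM=21; [15,20) fires=21 [16,21) fires=21
i=14 t=26 v=3: → [26,31),[25,30),[24,29),[23,28),[22,27); WM=21
i=15 t=23 v=2: → [23,28),[22,27),[21,26),[20,25),[19,24); WM=26; [17,22) fires=32 [18,23) fires=25 [19,24) fires=27 [20,25) fires=16 [21,26) fires=16
i=16 t=25 v=9: → [25,30),[24,29),[23,28),[22,27),[21,26); WM=26
i=17 t=26 v=6: → [26,31),[25,30),[24,29),[23,28),[22,27); WM=26
i=18 t=27 v=9: → [27,32),[26,31),[25,30),[24,29),[23,28); WM=26
i=19 t=25 v=6: → [25,30),[24,29),[23,28),[22,27),[21,26); WM=27; [22,27) fires=26
i=20 t=21 v=1: DROP (t<27-2); WM=27
i=21 t=28 v=5: → [28,33),[27,32),[26,31),[25,30),[24,29); WM=28; [23,28) fires=35
i=22 t=27 v=7: → [27,32),[26,31),[25,30),[24,29),[23,28); WM=28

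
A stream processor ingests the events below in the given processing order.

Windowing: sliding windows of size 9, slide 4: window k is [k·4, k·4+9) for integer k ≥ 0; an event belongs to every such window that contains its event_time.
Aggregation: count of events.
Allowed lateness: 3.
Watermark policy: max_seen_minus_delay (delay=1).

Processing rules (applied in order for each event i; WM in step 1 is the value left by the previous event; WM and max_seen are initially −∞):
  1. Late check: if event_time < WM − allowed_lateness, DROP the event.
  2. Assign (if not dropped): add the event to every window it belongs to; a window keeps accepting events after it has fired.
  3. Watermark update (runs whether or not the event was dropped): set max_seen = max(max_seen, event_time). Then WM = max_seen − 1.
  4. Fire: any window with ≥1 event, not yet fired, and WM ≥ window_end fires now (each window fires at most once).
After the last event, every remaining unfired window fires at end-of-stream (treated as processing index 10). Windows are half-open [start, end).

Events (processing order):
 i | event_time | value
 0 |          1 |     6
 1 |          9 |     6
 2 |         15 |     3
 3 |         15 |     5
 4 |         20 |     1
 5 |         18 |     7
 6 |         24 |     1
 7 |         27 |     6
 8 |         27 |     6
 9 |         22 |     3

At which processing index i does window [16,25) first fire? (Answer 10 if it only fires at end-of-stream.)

7

i=0 t=1 v=6: → [0,9); WM=0
i=1 t=9 v=6: → [8,17),[4,13); WM=8
i=2 t=15 v=3: → [12,21),[8,17); WM=14; [0,9) fires=1 [4,13) fires=1
i=3 t=15 v=5: → [12,21),[8,17); WM=14
i=4 t=20 v=1: → [20,29),[16,25),[12,21); WM=19; [8,17) fires=3
i=5 t=18 v=7: → [16,25),[12,21); WM=19
i=6 t=24 v=1: → [24,33),[20,29),[16,25); WM=23; [12,21) fires=4
i=7 t=27 v=6: → [24,33),[20,29); WM=26; [16,25) fires=3
i=8 t=27 v=6: → [24,33),[20,29); WM=26
i=9 t=22 v=3: DROP (t<26-3); WM=26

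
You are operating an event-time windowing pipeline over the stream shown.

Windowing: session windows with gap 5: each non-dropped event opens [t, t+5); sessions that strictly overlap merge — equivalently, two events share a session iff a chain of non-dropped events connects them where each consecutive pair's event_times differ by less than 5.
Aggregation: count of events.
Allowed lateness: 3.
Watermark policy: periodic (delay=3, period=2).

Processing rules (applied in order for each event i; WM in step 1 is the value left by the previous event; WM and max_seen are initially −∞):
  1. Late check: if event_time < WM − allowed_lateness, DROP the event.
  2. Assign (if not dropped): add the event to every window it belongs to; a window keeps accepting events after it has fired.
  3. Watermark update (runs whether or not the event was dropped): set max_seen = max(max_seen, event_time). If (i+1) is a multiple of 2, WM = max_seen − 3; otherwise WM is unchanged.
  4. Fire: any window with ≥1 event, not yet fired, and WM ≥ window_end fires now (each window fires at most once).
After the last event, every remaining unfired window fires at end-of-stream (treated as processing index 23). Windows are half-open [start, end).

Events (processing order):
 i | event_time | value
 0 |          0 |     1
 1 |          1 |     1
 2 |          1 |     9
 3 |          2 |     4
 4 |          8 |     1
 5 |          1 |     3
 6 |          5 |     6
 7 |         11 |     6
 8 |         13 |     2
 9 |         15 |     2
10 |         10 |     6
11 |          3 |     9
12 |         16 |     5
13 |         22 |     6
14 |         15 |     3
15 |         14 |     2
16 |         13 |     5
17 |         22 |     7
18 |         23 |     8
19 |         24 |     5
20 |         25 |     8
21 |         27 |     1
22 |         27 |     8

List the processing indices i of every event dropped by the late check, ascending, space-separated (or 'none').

11 14 15 16

i=0 t=0 v=1: → [0,5); WM=−∞
i=1 t=1 v=1: → [0,6); WM=-2
i=2 t=1 v=9: → [0,6); WM=-2
i=3 t=2 v=4: → [0,7); WM=-1
i=4 t=8 v=1: → [8,13); WM=-1
i=5 t=1 v=3: → [0,7); WM=5
i=6 t=5 v=6: → [0,13); WM=5
i=7 t=11 v=6: → [0,16); WM=8
i=8 t=13 v=2: → [0,18); WM=8
i=9 t=15 v=2: → [0,20); WM=12
i=10 t=10 v=6: → [0,20); WM=12
i=11 t=3 v=9: DROP (t<12-3); WM=12
i=12 t=16 v=5: → [0,21); WM=12
i=13 t=22 v=6: → [22,27); WM=19
i=14 t=15 v=3: DROP (t<19-3); WM=19
i=15 t=14 v=2: DROP (t<19-3); WM=19
i=16 t=13 v=5: DROP (t<19-3); WM=19
i=17 t=22 v=7: → [22,27); WM=19
i=18 t=23 v=8: → [22,28); WM=19
i=19 t=24 v=5: → [22,29); WM=21
i=20 t=25 v=8: → [22,30); WM=21
i=21 t=27 v=1: → [22,32); WM=24
i=22 t=27 v=8: → [22,32); WM=24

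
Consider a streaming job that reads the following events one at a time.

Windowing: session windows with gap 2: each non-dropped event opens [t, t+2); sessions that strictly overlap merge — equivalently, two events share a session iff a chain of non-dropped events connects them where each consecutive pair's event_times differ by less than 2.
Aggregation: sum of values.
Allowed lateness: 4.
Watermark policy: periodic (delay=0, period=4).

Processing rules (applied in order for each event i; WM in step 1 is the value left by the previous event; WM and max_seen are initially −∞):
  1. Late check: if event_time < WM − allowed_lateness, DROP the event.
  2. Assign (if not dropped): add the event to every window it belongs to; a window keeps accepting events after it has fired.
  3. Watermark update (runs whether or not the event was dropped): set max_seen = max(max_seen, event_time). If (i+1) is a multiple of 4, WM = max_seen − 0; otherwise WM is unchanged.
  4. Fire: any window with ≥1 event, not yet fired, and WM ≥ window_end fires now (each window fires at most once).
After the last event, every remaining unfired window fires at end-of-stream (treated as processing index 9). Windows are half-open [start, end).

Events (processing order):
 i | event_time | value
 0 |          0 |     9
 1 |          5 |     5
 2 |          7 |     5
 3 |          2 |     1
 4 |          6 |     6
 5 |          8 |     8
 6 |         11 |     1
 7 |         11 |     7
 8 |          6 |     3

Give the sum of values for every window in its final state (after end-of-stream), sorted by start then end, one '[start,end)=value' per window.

[0,2)=9 [2,4)=1 [5,10)=24 [11,13)=8

i=0 t=0 v=9: → [0,2); WM=−∞
i=1 t=5 v=5: → [5,7); WM=−∞
i=2 t=7 v=5: → [7,9); WM=−∞
i=3 t=2 v=1: → [2,4); WM=7
i=4 t=6 v=6: → [5,9); WM=7
i=5 t=8 v=8: → [5,10); WM=7
i=6 t=11 v=1: → [11,13); WM=7
i=7 t=11 v=7: → [11,13); WM=11
i=8 t=6 v=3: DROP (t<11-4); WM=11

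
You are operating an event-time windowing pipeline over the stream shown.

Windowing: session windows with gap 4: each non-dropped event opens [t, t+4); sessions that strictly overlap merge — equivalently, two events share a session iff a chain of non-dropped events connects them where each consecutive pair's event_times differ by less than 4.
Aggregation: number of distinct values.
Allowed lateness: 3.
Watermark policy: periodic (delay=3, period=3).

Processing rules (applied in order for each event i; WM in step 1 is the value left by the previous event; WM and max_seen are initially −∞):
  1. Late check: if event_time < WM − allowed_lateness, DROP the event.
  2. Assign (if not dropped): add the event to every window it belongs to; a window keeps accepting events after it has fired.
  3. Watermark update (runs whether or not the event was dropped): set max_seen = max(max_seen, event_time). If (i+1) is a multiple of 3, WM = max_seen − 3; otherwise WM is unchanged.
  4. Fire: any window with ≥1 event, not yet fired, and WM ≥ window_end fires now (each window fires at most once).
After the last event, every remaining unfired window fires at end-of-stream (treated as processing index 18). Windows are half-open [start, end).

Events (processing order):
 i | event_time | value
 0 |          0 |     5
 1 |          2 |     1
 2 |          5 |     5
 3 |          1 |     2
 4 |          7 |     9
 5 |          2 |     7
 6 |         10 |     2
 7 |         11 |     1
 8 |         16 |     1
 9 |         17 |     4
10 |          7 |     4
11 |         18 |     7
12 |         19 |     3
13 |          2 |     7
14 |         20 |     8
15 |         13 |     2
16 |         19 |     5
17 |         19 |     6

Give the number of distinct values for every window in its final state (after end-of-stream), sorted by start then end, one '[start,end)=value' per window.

[0,15)=5 [16,24)=7

i=0 t=0 v=5: → [0,4); WM=−∞
i=1 t=2 v=1: → [0,6); WM=−∞
i=2 t=5 v=5: → [0,9); WM=2
i=3 t=1 v=2: → [0,9); WM=2
i=4 t=7 v=9: → [0,11); WM=2
i=5 t=2 v=7: → [0,11); WM=4
i=6 t=10 v=2: → [0,14); WM=4
i=7 t=11 v=1: → [0,15); WM=4
i=8 t=16 v=1: → [16,20); WM=13
i=9 t=17 v=4: → [16,21); WM=13
i=10 t=7 v=4: DROP (t<13-3); WM=13
i=11 t=18 v=7: → [16,22); WM=15
i=12 t=19 v=3: → [16,23); WM=15
i=13 t=2 v=7: DROP (t<15-3); WM=15
i=14 t=20 v=8: → [16,24); WM=17
i=15 t=13 v=2: DROP (t<17-3); WM=17
i=16 t=19 v=5: → [16,24); WM=17
i=17 t=19 v=6: → [16,24); WM=17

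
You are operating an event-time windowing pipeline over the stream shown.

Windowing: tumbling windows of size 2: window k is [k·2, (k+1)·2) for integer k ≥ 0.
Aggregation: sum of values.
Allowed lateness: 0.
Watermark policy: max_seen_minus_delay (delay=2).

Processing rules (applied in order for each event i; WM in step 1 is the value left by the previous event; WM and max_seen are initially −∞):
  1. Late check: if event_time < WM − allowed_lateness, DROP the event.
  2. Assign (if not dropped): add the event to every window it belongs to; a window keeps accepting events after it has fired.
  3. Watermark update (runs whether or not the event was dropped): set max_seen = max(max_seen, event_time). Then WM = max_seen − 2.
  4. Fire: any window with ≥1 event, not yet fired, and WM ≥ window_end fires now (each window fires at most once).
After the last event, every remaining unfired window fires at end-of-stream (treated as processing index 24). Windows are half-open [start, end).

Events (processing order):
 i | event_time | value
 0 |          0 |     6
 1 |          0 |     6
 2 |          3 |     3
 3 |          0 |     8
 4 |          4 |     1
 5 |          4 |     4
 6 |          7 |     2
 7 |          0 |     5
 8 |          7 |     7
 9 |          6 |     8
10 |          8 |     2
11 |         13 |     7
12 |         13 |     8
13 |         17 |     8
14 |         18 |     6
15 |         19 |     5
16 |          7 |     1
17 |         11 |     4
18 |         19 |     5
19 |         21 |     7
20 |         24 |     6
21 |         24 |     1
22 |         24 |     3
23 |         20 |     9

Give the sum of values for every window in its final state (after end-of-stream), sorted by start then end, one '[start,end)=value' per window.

[0,2)=12 [2,4)=3 [4,6)=5 [6,8)=17 [8,10)=2 [12,14)=15 [16,18)=8 [18,20)=16 [20,22)=7 [24,26)=10

i=0 t=0 v=6: → [0,2); WM=-2
i=1 t=0 v=6: → [0,2); WM=-2
i=2 t=3 v=3: → [2,4); WM=1
i=3 t=0 v=8: DROP (t<1-0); WM=1
i=4 t=4 v=1: → [4,6); WM=2; [0,2) fires=12
i=5 t=4 v=4: → [4,6); WM=2
i=6 t=7 v=2: → [6,8); WM=5; [2,4) fires=3
i=7 t=0 v=5: DROP (t<5-0); WM=5
i=8 t=7 v=7: → [6,8); WM=5
i=9 t=6 v=8: → [6,8); WM=5
i=10 t=8 v=2: → [8,10); WM=6; [4,6) fires=5
i=11 t=13 v=7: → [12,14); WM=11; [6,8) fires=17 [8,10) fires=2
i=12 t=13 v=8: → [12,14); WM=11
i=13 t=17 v=8: → [16,18); WM=15; [12,14) fires=15
i=14 t=18 v=6: → [18,20); WM=16
i=15 t=19 v=5: → [18,20); WM=17
i=16 t=7 v=1: DROP (t<17-0); WM=17
i=17 t=11 v=4: DROP (t<17-0); WM=17
i=18 t=19 v=5: → [18,20); WM=17
i=19 t=21 v=7: → [20,22); WM=19; [16,18) fires=8
i=20 t=24 v=6: → [24,26); WM=22; [18,20) fires=16 [20,22) fires=7
i=21 t=24 v=1: → [24,26); WM=22
i=22 t=24 v=3: → [24,26); WM=22
i=23 t=20 v=9: DROP (t<22-0); WM=22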